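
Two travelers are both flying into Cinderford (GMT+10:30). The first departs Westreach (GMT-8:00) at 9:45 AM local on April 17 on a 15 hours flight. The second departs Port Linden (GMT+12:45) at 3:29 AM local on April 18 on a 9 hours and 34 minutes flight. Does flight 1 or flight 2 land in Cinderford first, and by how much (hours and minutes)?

the second, by 8 hours 27 minutes

Flight 1 in UTC: 9:45 AM + 8:00 = 5:45 PM on Apr 17.
+15 hours → arrive 8:45 AM UTC on Apr 18.
Flight 2 in UTC: 3:29 AM − 12:45 = 2:44 PM on Apr 17.
+9 hours 34 minutes → arrive 12:18 AM UTC on Apr 18.
Flight 2 lands earlier by 8 hours 27 minutes.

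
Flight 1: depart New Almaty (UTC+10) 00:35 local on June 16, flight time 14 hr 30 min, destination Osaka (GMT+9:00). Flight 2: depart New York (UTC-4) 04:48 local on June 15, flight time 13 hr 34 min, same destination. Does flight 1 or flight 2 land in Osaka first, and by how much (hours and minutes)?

Flight 1 in UTC: 00:35 − 10:00 = 14:35 on Jun 15.
+14 hours 30 minutes → arrive 05:05 UTC on Jun 16.
Flight 2 in UTC: 04:48 + 4:00 = 08:48 on Jun 15.
+13 hours and 34 minutes → arrive 22:22 UTC on Jun 15.
Flight 2 lands earlier by 6 hours 43 minutes.

the second, by 6 hours 43 minutes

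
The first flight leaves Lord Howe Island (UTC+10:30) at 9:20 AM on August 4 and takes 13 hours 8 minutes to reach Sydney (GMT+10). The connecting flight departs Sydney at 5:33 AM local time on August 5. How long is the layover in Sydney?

Convert departure to UTC: 9:20 AM − 10:30 = 10:50 PM UTC on Aug 3.
Add 13 hours 8 minutes flight time → 11:58 AM UTC (Aug 4).
Sydney is UTC+10:00, so local arrival = 11:58 AM + 10:00 = 9:58 PM on Aug 4.
Layover = 5:33 AM − 9:58 PM (+1 day) = 7 hours 35 minutes.

7 hours 35 minutes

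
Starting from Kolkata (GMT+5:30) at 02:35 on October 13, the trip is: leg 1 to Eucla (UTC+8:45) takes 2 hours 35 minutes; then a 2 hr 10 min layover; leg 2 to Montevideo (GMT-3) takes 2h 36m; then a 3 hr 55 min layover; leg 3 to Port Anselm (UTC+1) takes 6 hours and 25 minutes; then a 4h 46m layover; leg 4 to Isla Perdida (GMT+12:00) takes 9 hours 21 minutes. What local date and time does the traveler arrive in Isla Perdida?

Convert departure to UTC: 02:35 − 5:30 = 21:05 UTC on Oct 12.
Add 2 hours 35 minutes leg 1 → 23:40 UTC.
Add 2 hours and 10 minutes layover in Eucla → 01:50 UTC (Oct 13).
Add 2 hours and 36 minutes leg 2 → 04:26 UTC.
Add 3 hours and 55 minutes layover in Montevideo → 08:21 UTC.
Add 6 hours 25 minutes leg 3 → 14:46 UTC.
Add 4 hours 46 minutes layover in Port Anselm → 19:32 UTC.
Add 9 hours and 21 minutes leg 4 → 04:53 UTC (Oct 14).
Isla Perdida is UTC+12:00, so local arrival = 04:53 + 12:00 = 16:53 on Oct 14.

16:53 on October 14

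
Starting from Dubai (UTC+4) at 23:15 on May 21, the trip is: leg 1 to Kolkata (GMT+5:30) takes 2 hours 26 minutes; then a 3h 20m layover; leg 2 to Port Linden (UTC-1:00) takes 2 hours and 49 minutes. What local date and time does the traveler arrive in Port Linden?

02:50 on May 22

Convert departure to UTC: 23:15 − 4:00 = 19:15 UTC on May 21.
Add 2 hours 26 minutes leg 1 → 21:41 UTC.
Add 3 hours 20 minutes layover in Kolkata → 01:01 UTC (May 22).
Add 2 hours 49 minutes leg 2 → 03:50 UTC.
Port Linden is UTC−1:00, so local arrival = 03:50 − 1:00 = 02:50 on May 22.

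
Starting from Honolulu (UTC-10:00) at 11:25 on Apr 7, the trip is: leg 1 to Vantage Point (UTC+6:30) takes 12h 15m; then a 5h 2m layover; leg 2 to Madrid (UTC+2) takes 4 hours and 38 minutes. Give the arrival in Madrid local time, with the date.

Convert departure to UTC: 11:25 + 10:00 = 21:25 UTC on Apr 7.
Add 12 hours 15 minutes leg 1 → 09:40 UTC (Apr 8).
Add 5 hours 2 minutes layover in Vantage Point → 14:42 UTC.
Add 4 hours 38 minutes leg 2 → 19:20 UTC.
Madrid is UTC+2:00, so local arrival = 19:20 + 2:00 = 21:20 on Apr 8.

21:20 on April 8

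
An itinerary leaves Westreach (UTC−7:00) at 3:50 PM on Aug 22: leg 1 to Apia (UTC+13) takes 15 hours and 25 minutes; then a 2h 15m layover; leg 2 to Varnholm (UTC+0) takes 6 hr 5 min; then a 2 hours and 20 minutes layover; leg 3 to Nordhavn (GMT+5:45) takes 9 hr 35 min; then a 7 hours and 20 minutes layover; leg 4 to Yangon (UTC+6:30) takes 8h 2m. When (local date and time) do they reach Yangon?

8:22 AM on August 25

Convert departure to UTC: 3:50 PM + 7:00 = 10:50 PM UTC on Aug 22.
Add 15 hours 25 minutes leg 1 → 2:15 PM UTC (Aug 23).
Add 2 hours and 15 minutes layover in Apia → 4:30 PM UTC.
Add 6 hours 5 minutes leg 2 → 10:35 PM UTC.
Add 2 hours and 20 minutes layover in Varnholm → 12:55 AM UTC (Aug 24).
Add 9 hours and 35 minutes leg 3 → 10:30 AM UTC.
Add 7 hours 20 minutes layover in Nordhavn → 5:50 PM UTC.
Add 8 hours 2 minutes leg 4 → 1:52 AM UTC (Aug 25).
Yangon is UTC+6:30, so local arrival = 1:52 AM + 6:30 = 8:22 AM on Aug 25.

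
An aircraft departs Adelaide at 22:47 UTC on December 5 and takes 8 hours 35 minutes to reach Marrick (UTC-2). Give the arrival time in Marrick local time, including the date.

05:22 on December 6

Departure is given in UTC: 22:47 on Dec 5.
Add 8 hours 35 minutes → 07:22 UTC (Dec 6).
Marrick is UTC−2:00: 07:22 − 2:00 = 05:22 on Dec 6.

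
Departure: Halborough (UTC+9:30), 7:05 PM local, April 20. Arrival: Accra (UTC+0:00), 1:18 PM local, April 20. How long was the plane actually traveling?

3 hours 43 minutes

Departure in UTC: 7:05 PM − 9:30 = 9:35 AM on Apr 20.
Arrival is already UTC: 1:18 PM on Apr 20.
Elapsed = 1:18 PM − 9:35 AM = 3 hours 43 minutes.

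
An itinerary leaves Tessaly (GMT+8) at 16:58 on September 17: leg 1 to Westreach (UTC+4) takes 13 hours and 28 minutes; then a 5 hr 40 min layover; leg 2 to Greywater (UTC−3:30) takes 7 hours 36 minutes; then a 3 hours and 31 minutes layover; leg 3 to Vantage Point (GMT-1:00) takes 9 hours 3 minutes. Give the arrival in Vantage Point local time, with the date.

Convert departure to UTC: 16:58 − 8:00 = 08:58 UTC on Sep 17.
Add 13 hours and 28 minutes leg 1 → 22:26 UTC.
Add 5 hours 40 minutes layover in Westreach → 04:06 UTC (Sep 18).
Add 7 hours 36 minutes leg 2 → 11:42 UTC.
Add 3 hours and 31 minutes layover in Greywater → 15:13 UTC.
Add 9 hours 3 minutes leg 3 → 00:16 UTC (Sep 19).
Vantage Point is UTC−1:00, so local arrival = 00:16 − 1:00 = 23:16 on Sep 18.

23:16 on Sep 18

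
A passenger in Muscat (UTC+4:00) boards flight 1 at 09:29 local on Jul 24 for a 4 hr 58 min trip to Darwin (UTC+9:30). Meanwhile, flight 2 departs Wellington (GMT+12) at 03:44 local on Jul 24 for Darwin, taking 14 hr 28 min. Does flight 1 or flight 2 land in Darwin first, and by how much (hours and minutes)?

the second, by 4 hours 15 minutes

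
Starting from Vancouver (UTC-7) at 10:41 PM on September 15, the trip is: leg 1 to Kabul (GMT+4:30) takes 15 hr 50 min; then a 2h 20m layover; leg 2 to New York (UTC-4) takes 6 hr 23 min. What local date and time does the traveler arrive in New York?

2:14 AM on September 17

Convert departure to UTC: 10:41 PM + 7:00 = 5:41 AM UTC on Sep 16.
Add 15 hours 50 minutes leg 1 → 9:31 PM UTC.
Add 2 hours 20 minutes layover in Kabul → 11:51 PM UTC.
Add 6 hours and 23 minutes leg 2 → 6:14 AM UTC (Sep 17).
New York is UTC−4:00, so local arrival = 6:14 AM − 4:00 = 2:14 AM on Sep 17.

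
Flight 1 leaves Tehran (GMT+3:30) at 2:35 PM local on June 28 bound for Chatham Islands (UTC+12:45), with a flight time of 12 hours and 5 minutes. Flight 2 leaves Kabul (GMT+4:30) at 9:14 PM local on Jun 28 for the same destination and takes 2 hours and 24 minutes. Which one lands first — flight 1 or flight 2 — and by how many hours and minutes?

the second, by 4 hours 2 minutes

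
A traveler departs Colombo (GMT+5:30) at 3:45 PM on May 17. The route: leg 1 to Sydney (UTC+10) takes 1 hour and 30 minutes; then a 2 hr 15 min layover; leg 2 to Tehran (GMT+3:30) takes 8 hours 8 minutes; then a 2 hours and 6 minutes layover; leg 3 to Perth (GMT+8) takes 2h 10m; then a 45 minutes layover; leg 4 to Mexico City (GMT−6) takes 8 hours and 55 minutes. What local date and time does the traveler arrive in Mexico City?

Convert departure to UTC: 3:45 PM − 5:30 = 10:15 AM UTC on May 17.
Add 1 hour 30 minutes leg 1 → 11:45 AM UTC.
Add 2 hours 15 minutes layover in Sydney → 2:00 PM UTC.
Add 8 hours 8 minutes leg 2 → 10:08 PM UTC.
Add 2 hours 6 minutes layover in Tehran → 12:14 AM UTC (May 18).
Add 2 hours and 10 minutes leg 3 → 2:24 AM UTC.
Add 45 minutes layover in Perth → 3:09 AM UTC.
Add 8 hours and 55 minutes leg 4 → 12:04 PM UTC.
Mexico City is UTC−6:00, so local arrival = 12:04 PM − 6:00 = 6:04 AM on May 18.

6:04 AM on May 18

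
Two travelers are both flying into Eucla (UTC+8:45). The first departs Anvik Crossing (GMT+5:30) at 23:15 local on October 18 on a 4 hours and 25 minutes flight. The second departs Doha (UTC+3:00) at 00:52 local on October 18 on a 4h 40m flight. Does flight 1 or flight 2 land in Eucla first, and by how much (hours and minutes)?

Flight 1 in UTC: 23:15 − 5:30 = 17:45 on Oct 18.
+4 hours 25 minutes → arrive 22:10 UTC on Oct 18.
Flight 2 in UTC: 00:52 − 3:00 = 21:52 on Oct 17.
+4 hours 40 minutes → arrive 02:32 UTC on Oct 18.
Flight 2 lands earlier by 19 hours 38 minutes.

the second, by 19 hours 38 minutes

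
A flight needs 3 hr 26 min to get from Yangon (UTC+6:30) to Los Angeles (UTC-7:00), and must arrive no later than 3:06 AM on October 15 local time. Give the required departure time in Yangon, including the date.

1:10 PM on October 15

Target arrival in UTC: 3:06 AM + 7:00 = 10:06 AM on Oct 15.
Subtract 3 hours and 26 minutes → departure 6:40 AM UTC on Oct 15.
Yangon is UTC+6:30: 6:40 AM + 6:30 = 1:10 PM on Oct 15.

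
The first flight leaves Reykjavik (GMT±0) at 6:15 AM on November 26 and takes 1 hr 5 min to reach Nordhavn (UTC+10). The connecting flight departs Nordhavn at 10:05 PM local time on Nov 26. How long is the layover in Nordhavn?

4 hours 45 minutes

Reykjavik is at UTC+0, so departure is already 6:15 AM UTC on Nov 26.
Add 1 hour and 5 minutes flight time → 7:20 AM UTC.
Nordhavn is UTC+10:00, so local arrival = 7:20 AM + 10:00 = 5:20 PM on Nov 26.
Layover = 10:05 PM − 5:20 PM = 4 hours 45 minutes.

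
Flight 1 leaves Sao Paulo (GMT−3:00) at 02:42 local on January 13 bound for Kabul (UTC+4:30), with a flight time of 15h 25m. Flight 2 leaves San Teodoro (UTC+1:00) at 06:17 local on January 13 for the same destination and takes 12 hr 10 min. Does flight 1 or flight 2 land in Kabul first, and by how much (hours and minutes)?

Flight 1 in UTC: 02:42 + 3:00 = 05:42 on Jan 13.
+15 hours 25 minutes → arrive 21:07 UTC on Jan 13.
Flight 2 in UTC: 06:17 − 1:00 = 05:17 on Jan 13.
+12 hours and 10 minutes → arrive 17:27 UTC on Jan 13.
Flight 2 lands earlier by 3 hours 40 minutes.

the second, by 3 hours 40 minutes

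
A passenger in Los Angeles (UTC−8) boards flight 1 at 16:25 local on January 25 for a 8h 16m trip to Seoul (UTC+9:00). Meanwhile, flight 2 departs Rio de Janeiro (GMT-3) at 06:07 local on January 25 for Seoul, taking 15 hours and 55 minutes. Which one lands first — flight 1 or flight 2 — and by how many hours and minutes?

the second, by 7 hours 39 minutes

Flight 1 in UTC: 16:25 + 8:00 = 00:25 on Jan 26.
+8 hours and 16 minutes → arrive 08:41 UTC on Jan 26.
Flight 2 in UTC: 06:07 + 3:00 = 09:07 on Jan 25.
+15 hours and 55 minutes → arrive 01:02 UTC on Jan 26.
Flight 2 lands earlier by 7 hours 39 minutes.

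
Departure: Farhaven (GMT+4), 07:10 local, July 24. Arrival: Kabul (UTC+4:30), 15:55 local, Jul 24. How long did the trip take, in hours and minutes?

Departure in UTC: 07:10 − 4:00 = 03:10 on Jul 24.
Arrival in UTC: 15:55 − 4:30 = 11:25 on Jul 24.
Elapsed = 11:25 − 03:10 = 8 hours 15 minutes.

8 hours 15 minutes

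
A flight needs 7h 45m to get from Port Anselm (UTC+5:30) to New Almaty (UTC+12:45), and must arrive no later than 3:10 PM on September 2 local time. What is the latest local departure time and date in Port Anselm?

Target arrival in UTC: 3:10 PM − 12:45 = 2:25 AM on Sep 2.
Subtract 7 hours and 45 minutes → departure 6:40 PM UTC on Sep 1.
Port Anselm is UTC+5:30: 6:40 PM + 5:30 = 12:10 AM on Sep 2.

12:10 AM on September 2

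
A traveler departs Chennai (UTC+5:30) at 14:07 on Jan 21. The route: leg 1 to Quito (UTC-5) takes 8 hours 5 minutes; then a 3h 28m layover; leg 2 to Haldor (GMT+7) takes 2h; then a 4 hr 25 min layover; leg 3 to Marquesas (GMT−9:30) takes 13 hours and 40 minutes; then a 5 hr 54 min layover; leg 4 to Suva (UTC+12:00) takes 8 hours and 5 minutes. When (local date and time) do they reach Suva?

Convert departure to UTC: 14:07 − 5:30 = 08:37 UTC on Jan 21.
Add 8 hours and 5 minutes leg 1 → 16:42 UTC.
Add 3 hours and 28 minutes layover in Quito → 20:10 UTC.
Add 2 hours leg 2 → 22:10 UTC.
Add 4 hours 25 minutes layover in Haldor → 02:35 UTC (Jan 22).
Add 13 hours and 40 minutes leg 3 → 16:15 UTC.
Add 5 hours and 54 minutes layover in Marquesas → 22:09 UTC.
Add 8 hours 5 minutes leg 4 → 06:14 UTC (Jan 23).
Suva is UTC+12:00, so local arrival = 06:14 + 12:00 = 18:14 on Jan 23.

18:14 on January 23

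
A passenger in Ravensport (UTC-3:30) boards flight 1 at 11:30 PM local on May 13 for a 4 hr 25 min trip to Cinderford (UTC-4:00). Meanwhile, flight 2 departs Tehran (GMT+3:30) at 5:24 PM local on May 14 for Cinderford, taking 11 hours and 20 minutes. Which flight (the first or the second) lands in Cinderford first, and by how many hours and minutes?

Flight 1 in UTC: 11:30 PM + 3:30 = 3:00 AM on May 14.
+4 hours and 25 minutes → arrive 7:25 AM UTC on May 14.
Flight 2 in UTC: 5:24 PM − 3:30 = 1:54 PM on May 14.
+11 hours 20 minutes → arrive 1:14 AM UTC on May 15.
Flight 1 lands earlier by 17 hours 49 minutes.

the first, by 17 hours 49 minutes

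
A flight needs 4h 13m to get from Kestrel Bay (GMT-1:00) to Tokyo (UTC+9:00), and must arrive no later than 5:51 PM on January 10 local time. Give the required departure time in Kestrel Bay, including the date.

Target arrival in UTC: 5:51 PM − 9:00 = 8:51 AM on Jan 10.
Subtract 4 hours and 13 minutes → departure 4:38 AM UTC on Jan 10.
Kestrel Bay is UTC−1:00: 4:38 AM − 1:00 = 3:38 AM on Jan 10.

3:38 AM on January 10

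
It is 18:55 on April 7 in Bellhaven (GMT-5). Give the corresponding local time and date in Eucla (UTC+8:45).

In UTC: 18:55 + 5:00 = 23:55 on Apr 7.
Eucla is UTC+8:45: 23:55 + 8:45 = 08:40 on Apr 8.

08:40 on April 8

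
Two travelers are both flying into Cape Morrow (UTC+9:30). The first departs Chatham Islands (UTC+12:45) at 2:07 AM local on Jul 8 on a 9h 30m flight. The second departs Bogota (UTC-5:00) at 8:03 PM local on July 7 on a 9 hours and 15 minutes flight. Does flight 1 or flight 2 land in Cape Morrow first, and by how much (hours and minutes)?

the first, by 11 hours 26 minutes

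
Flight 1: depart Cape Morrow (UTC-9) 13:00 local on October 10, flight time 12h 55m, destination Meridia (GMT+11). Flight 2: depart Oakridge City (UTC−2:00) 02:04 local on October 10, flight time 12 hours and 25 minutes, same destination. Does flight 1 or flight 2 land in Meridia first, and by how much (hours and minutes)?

the second, by 18 hours 26 minutes

Flight 1 in UTC: 13:00 + 9:00 = 22:00 on Oct 10.
+12 hours 55 minutes → arrive 10:55 UTC on Oct 11.
Flight 2 in UTC: 02:04 + 2:00 = 04:04 on Oct 10.
+12 hours 25 minutes → arrive 16:29 UTC on Oct 10.
Flight 2 lands earlier by 18 hours 26 minutes.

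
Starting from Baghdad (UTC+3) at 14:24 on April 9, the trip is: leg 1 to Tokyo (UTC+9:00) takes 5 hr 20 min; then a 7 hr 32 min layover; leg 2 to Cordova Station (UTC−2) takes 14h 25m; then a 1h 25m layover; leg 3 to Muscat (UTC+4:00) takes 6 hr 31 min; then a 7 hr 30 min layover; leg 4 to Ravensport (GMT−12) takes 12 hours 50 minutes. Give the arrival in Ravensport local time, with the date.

Convert departure to UTC: 14:24 − 3:00 = 11:24 UTC on Apr 9.
Add 5 hours 20 minutes leg 1 → 16:44 UTC.
Add 7 hours and 32 minutes layover in Tokyo → 00:16 UTC (Apr 10).
Add 14 hours and 25 minutes leg 2 → 14:41 UTC.
Add 1 hour 25 minutes layover in Cordova Station → 16:06 UTC.
Add 6 hours 31 minutes leg 3 → 22:37 UTC.
Add 7 hours and 30 minutes layover in Muscat → 06:07 UTC (Apr 11).
Add 12 hours and 50 minutes leg 4 → 18:57 UTC.
Ravensport is UTC−12:00, so local arrival = 18:57 − 12:00 = 06:57 on Apr 11.

06:57 on Apr 11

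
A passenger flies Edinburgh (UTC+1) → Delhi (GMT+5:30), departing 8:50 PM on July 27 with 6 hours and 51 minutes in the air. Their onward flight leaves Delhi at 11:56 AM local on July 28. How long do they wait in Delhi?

3 hours 45 minutes

Convert departure to UTC: 8:50 PM − 1:00 = 7:50 PM UTC on Jul 27.
Add 6 hours and 51 minutes flight time → 2:41 AM UTC (Jul 28).
Delhi is UTC+5:30, so local arrival = 2:41 AM + 5:30 = 8:11 AM on Jul 28.
Layover = 11:56 AM − 8:11 AM = 3 hours 45 minutes.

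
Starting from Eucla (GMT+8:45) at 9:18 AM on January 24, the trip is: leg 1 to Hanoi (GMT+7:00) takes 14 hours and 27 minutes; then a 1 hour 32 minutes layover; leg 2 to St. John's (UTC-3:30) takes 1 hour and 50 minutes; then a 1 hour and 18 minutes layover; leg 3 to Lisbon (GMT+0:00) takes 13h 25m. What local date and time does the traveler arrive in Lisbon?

Convert departure to UTC: 9:18 AM − 8:45 = 12:33 AM UTC on Jan 24.
Add 14 hours 27 minutes leg 1 → 3:00 PM UTC.
Add 1 hour 32 minutes layover in Hanoi → 4:32 PM UTC.
Add 1 hour 50 minutes leg 2 → 6:22 PM UTC.
Add 1 hour 18 minutes layover in St. John's → 7:40 PM UTC.
Add 13 hours and 25 minutes leg 3 → 9:05 AM UTC (Jan 25).
Lisbon is UTC+0, so local arrival is the same: 9:05 AM on Jan 25.

9:05 AM on Jan 25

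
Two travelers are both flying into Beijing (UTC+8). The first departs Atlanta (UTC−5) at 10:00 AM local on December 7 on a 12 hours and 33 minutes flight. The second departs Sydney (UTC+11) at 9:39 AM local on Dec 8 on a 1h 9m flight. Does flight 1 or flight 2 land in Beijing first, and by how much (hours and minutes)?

the second, by 3 hours 45 minutes

Flight 1 in UTC: 10:00 AM + 5:00 = 3:00 PM on Dec 7.
+12 hours and 33 minutes → arrive 3:33 AM UTC on Dec 8.
Flight 2 in UTC: 9:39 AM − 11:00 = 10:39 PM on Dec 7.
+1 hour 9 minutes → arrive 11:48 PM UTC on Dec 7.
Flight 2 lands earlier by 3 hours 45 minutes.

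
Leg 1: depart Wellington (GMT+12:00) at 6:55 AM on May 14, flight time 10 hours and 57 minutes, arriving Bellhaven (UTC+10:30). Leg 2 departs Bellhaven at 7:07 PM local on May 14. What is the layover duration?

Convert departure to UTC: 6:55 AM − 12:00 = 6:55 PM UTC on May 13.
Add 10 hours 57 minutes flight time → 5:52 AM UTC (May 14).
Bellhaven is UTC+10:30, so local arrival = 5:52 AM + 10:30 = 4:22 PM on May 14.
Layover = 7:07 PM − 4:22 PM = 2 hours 45 minutes.

2 hours 45 minutes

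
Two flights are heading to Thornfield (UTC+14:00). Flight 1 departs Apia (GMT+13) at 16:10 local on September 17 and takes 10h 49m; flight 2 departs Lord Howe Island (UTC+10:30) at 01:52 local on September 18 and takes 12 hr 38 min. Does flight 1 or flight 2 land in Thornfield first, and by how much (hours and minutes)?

Flight 1 in UTC: 16:10 − 13:00 = 03:10 on Sep 17.
+10 hours 49 minutes → arrive 13:59 UTC on Sep 17.
Flight 2 in UTC: 01:52 − 10:30 = 15:22 on Sep 17.
+12 hours 38 minutes → arrive 04:00 UTC on Sep 18.
Flight 1 lands earlier by 14 hours 1 minute.

the first, by 14 hours 1 minute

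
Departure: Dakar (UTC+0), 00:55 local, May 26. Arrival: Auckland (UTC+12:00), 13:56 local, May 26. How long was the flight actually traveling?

Auckland is 12:00 ahead of Dakar.
Clock-face elapsed time (ignoring zones) is 13 hours 1 minute.
Actual elapsed = 13 hours 1 minute − 12:00 = 1 hour 1 minute.

1 hour 1 minute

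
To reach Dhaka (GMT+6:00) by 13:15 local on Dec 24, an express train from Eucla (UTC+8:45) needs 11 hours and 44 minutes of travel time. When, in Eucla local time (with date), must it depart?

Target arrival in UTC: 13:15 − 6:00 = 07:15 on Dec 24.
Subtract 11 hours and 44 minutes → departure 19:31 UTC on Dec 23.
Eucla is UTC+8:45: 19:31 + 8:45 = 04:16 on Dec 24.

04:16 on December 24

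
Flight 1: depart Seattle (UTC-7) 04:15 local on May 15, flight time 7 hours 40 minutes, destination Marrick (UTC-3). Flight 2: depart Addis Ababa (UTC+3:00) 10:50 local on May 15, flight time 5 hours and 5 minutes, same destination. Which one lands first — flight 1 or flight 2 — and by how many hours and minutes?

the second, by 6 hours

Flight 1 in UTC: 04:15 + 7:00 = 11:15 on May 15.
+7 hours and 40 minutes → arrive 18:55 UTC on May 15.
Flight 2 in UTC: 10:50 − 3:00 = 07:50 on May 15.
+5 hours 5 minutes → arrive 12:55 UTC on May 15.
Flight 2 lands earlier by 6 hours.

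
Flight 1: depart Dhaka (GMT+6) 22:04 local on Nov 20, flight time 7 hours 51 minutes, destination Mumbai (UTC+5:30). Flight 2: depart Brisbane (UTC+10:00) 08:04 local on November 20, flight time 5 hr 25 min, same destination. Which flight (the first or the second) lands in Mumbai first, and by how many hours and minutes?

Flight 1 in UTC: 22:04 − 6:00 = 16:04 on Nov 20.
+7 hours and 51 minutes → arrive 23:55 UTC on Nov 20.
Flight 2 in UTC: 08:04 − 10:00 = 22:04 on Nov 19.
+5 hours and 25 minutes → arrive 03:29 UTC on Nov 20.
Flight 2 lands earlier by 20 hours 26 minutes.

the second, by 20 hours 26 minutes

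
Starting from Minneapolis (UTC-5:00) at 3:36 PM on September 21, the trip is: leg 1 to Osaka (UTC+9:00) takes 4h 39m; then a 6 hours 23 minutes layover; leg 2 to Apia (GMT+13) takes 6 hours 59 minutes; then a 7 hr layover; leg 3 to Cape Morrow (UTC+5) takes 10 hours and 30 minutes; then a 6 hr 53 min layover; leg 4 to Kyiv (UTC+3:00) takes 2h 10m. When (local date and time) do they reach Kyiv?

Convert departure to UTC: 3:36 PM + 5:00 = 8:36 PM UTC on Sep 21.
Add 4 hours 39 minutes leg 1 → 1:15 AM UTC (Sep 22).
Add 6 hours 23 minutes layover in Osaka → 7:38 AM UTC.
Add 6 hours 59 minutes leg 2 → 2:37 PM UTC.
Add 7 hours layover in Apia → 9:37 PM UTC.
Add 10 hours 30 minutes leg 3 → 8:07 AM UTC (Sep 23).
Add 6 hours 53 minutes layover in Cape Morrow → 3:00 PM UTC.
Add 2 hours and 10 minutes leg 4 → 5:10 PM UTC.
Kyiv is UTC+3:00, so local arrival = 5:10 PM + 3:00 = 8:10 PM on Sep 23.

8:10 PM on September 23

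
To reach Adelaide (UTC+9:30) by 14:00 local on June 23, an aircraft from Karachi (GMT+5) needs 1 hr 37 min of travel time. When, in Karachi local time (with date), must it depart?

Target arrival in UTC: 14:00 − 9:30 = 04:30 on Jun 23.
Subtract 1 hour and 37 minutes → departure 02:53 UTC on Jun 23.
Karachi is UTC+5:00: 02:53 + 5:00 = 07:53 on Jun 23.

07:53 on June 23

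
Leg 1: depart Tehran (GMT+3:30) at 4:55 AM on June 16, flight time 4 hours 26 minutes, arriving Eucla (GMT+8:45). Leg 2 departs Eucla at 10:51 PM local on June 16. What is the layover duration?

8 hours 15 minutes

Convert departure to UTC: 4:55 AM − 3:30 = 1:25 AM UTC on Jun 16.
Add 4 hours and 26 minutes flight time → 5:51 AM UTC.
Eucla is UTC+8:45, so local arrival = 5:51 AM + 8:45 = 2:36 PM on Jun 16.
Layover = 10:51 PM − 2:36 PM = 8 hours 15 minutes.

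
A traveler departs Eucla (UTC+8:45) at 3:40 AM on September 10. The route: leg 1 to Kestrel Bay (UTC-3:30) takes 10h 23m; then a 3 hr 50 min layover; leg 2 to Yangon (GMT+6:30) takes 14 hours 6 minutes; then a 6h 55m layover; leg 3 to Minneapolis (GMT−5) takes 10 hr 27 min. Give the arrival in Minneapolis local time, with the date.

11:36 AM on September 11

Convert departure to UTC: 3:40 AM − 8:45 = 6:55 PM UTC on Sep 9.
Add 10 hours and 23 minutes leg 1 → 5:18 AM UTC (Sep 10).
Add 3 hours 50 minutes layover in Kestrel Bay → 9:08 AM UTC.
Add 14 hours and 6 minutes leg 2 → 11:14 PM UTC.
Add 6 hours and 55 minutes layover in Yangon → 6:09 AM UTC (Sep 11).
Add 10 hours 27 minutes leg 3 → 4:36 PM UTC.
Minneapolis is UTC−5:00, so local arrival = 4:36 PM − 5:00 = 11:36 AM on Sep 11.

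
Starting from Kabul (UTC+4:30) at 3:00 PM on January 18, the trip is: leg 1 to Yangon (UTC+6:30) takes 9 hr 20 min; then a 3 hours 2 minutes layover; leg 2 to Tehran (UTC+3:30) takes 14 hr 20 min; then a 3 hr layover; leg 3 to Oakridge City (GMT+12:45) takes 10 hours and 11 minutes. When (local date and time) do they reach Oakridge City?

3:08 PM on Jan 20

Convert departure to UTC: 3:00 PM − 4:30 = 10:30 AM UTC on Jan 18.
Add 9 hours and 20 minutes leg 1 → 7:50 PM UTC.
Add 3 hours 2 minutes layover in Yangon → 10:52 PM UTC.
Add 14 hours 20 minutes leg 2 → 1:12 PM UTC (Jan 19).
Add 3 hours layover in Tehran → 4:12 PM UTC.
Add 10 hours 11 minutes leg 3 → 2:23 AM UTC (Jan 20).
Oakridge City is UTC+12:45, so local arrival = 2:23 AM + 12:45 = 3:08 PM on Jan 20.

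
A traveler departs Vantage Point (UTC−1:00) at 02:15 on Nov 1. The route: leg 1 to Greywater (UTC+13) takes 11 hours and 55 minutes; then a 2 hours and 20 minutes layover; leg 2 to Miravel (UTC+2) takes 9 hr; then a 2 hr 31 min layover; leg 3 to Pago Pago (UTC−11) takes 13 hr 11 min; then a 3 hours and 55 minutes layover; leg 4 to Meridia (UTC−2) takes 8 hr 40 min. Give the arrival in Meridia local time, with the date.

04:47 on November 3

Convert departure to UTC: 02:15 + 1:00 = 03:15 UTC on Nov 1.
Add 11 hours and 55 minutes leg 1 → 15:10 UTC.
Add 2 hours and 20 minutes layover in Greywater → 17:30 UTC.
Add 9 hours leg 2 → 02:30 UTC (Nov 2).
Add 2 hours and 31 minutes layover in Miravel → 05:01 UTC.
Add 13 hours 11 minutes leg 3 → 18:12 UTC.
Add 3 hours and 55 minutes layover in Pago Pago → 22:07 UTC.
Add 8 hours and 40 minutes leg 4 → 06:47 UTC (Nov 3).
Meridia is UTC−2:00, so local arrival = 06:47 − 2:00 = 04:47 on Nov 3.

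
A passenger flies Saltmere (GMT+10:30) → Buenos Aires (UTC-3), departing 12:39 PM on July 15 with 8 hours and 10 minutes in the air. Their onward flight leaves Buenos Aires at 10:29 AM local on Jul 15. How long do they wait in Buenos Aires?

Convert departure to UTC: 12:39 PM − 10:30 = 2:09 AM UTC on Jul 15.
Add 8 hours and 10 minutes flight time → 10:19 AM UTC.
Buenos Aires is UTC−3:00, so local arrival = 10:19 AM − 3:00 = 7:19 AM on Jul 15.
Layover = 10:29 AM − 7:19 AM = 3 hours 10 minutes.

3 hours 10 minutes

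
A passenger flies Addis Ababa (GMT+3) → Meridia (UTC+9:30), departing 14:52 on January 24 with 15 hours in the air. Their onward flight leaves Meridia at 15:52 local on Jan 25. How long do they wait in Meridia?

Convert departure to UTC: 14:52 − 3:00 = 11:52 UTC on Jan 24.
Add 15 hours flight time → 02:52 UTC (Jan 25).
Meridia is UTC+9:30, so local arrival = 02:52 + 9:30 = 12:22 on Jan 25.
Layover = 15:52 − 12:22 = 3 hours 30 minutes.

3 hours 30 minutes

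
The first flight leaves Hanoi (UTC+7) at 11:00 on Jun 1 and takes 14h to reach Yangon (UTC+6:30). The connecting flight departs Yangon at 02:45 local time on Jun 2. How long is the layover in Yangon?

2 hours 15 minutes

Convert departure to UTC: 11:00 − 7:00 = 04:00 UTC on Jun 1.
Add 14 hours flight time → 18:00 UTC.
Yangon is UTC+6:30, so local arrival = 18:00 + 6:30 = 00:30 on Jun 2.
Layover = 02:45 − 00:30 = 2 hours 15 minutes.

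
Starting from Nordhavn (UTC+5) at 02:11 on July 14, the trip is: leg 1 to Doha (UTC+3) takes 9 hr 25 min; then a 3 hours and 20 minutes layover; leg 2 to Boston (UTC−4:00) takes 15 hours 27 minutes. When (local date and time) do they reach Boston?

Convert departure to UTC: 02:11 − 5:00 = 21:11 UTC on Jul 13.
Add 9 hours 25 minutes leg 1 → 06:36 UTC (Jul 14).
Add 3 hours 20 minutes layover in Doha → 09:56 UTC.
Add 15 hours 27 minutes leg 2 → 01:23 UTC (Jul 15).
Boston is UTC−4:00, so local arrival = 01:23 − 4:00 = 21:23 on Jul 14.

21:23 on Jul 14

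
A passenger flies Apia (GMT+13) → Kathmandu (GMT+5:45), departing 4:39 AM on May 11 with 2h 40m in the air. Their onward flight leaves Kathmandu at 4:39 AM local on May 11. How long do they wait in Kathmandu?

Convert departure to UTC: 4:39 AM − 13:00 = 3:39 PM UTC on May 10.
Add 2 hours 40 minutes flight time → 6:19 PM UTC.
Kathmandu is UTC+5:45, so local arrival = 6:19 PM + 5:45 = 12:04 AM on May 11.
Layover = 4:39 AM − 12:04 AM = 4 hours 35 minutes.

4 hours 35 minutes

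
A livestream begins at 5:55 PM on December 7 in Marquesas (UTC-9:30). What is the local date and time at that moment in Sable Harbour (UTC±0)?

Sable Harbour is 9:30 ahead of Marquesas.
Shift by the zone difference: 5:55 PM + 9:30 = 3:25 AM on Dec 8 in Sable Harbour.

3:25 AM on December 8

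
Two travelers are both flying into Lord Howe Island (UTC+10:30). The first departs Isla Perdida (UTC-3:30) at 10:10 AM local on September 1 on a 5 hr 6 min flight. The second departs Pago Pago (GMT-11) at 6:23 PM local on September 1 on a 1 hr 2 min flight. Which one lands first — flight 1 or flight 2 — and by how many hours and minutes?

Flight 1 in UTC: 10:10 AM + 3:30 = 1:40 PM on Sep 1.
+5 hours 6 minutes → arrive 6:46 PM UTC on Sep 1.
Flight 2 in UTC: 6:23 PM + 11:00 = 5:23 AM on Sep 2.
+1 hour and 2 minutes → arrive 6:25 AM UTC on Sep 2.
Flight 1 lands earlier by 11 hours 39 minutes.

the first, by 11 hours 39 minutes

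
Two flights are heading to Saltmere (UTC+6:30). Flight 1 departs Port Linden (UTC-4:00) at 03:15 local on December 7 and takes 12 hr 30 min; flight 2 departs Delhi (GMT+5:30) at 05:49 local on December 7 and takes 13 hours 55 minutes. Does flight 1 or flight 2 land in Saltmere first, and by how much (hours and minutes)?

the second, by 5 hours 31 minutes

Flight 1 in UTC: 03:15 + 4:00 = 07:15 on Dec 7.
+12 hours 30 minutes → arrive 19:45 UTC on Dec 7.
Flight 2 in UTC: 05:49 − 5:30 = 00:19 on Dec 7.
+13 hours and 55 minutes → arrive 14:14 UTC on Dec 7.
Flight 2 lands earlier by 5 hours 31 minutes.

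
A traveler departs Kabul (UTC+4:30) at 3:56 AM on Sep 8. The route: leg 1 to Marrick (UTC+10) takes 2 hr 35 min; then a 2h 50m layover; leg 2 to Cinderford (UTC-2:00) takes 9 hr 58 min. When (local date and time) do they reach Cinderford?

Convert departure to UTC: 3:56 AM − 4:30 = 11:26 PM UTC on Sep 7.
Add 2 hours 35 minutes leg 1 → 2:01 AM UTC (Sep 8).
Add 2 hours and 50 minutes layover in Marrick → 4:51 AM UTC.
Add 9 hours and 58 minutes leg 2 → 2:49 PM UTC.
Cinderford is UTC−2:00, so local arrival = 2:49 PM − 2:00 = 12:49 PM on Sep 8.

12:49 PM on September 8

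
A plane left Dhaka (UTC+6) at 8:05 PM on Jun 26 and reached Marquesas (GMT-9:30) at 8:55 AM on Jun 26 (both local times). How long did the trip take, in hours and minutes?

Departure in UTC: 8:05 PM − 6:00 = 2:05 PM on Jun 26.
Arrival in UTC: 8:55 AM + 9:30 = 6:25 PM on Jun 26.
Elapsed = 6:25 PM − 2:05 PM = 4 hours 20 minutes.

4 hours 20 minutes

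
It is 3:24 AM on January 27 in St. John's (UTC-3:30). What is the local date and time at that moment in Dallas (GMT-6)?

Dallas is 2:30 behind St. John's.
Shift by the zone difference: 3:24 AM − 2:30 = 12:54 AM on Jan 27 in Dallas.

12:54 AM on January 27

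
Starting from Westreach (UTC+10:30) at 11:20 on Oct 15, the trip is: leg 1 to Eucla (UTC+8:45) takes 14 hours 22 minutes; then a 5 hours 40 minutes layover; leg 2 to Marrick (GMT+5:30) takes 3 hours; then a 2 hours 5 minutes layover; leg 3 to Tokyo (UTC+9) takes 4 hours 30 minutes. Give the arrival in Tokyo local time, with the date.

15:27 on October 16

Convert departure to UTC: 11:20 − 10:30 = 00:50 UTC on Oct 15.
Add 14 hours and 22 minutes leg 1 → 15:12 UTC.
Add 5 hours and 40 minutes layover in Eucla → 20:52 UTC.
Add 3 hours leg 2 → 23:52 UTC.
Add 2 hours 5 minutes layover in Marrick → 01:57 UTC (Oct 16).
Add 4 hours and 30 minutes leg 3 → 06:27 UTC.
Tokyo is UTC+9:00, so local arrival = 06:27 + 9:00 = 15:27 on Oct 16.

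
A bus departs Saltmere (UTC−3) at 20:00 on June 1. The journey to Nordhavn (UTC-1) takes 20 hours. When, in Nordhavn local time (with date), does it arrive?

Convert departure to UTC: 20:00 + 3:00 = 23:00 UTC on Jun 1.
Add 20 hours travel time → 19:00 UTC (Jun 2).
Nordhavn is UTC−1:00, so local arrival = 19:00 − 1:00 = 18:00 on Jun 2.

18:00 on Jun 2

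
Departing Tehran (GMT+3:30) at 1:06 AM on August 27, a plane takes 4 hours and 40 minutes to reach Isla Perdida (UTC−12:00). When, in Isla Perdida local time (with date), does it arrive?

Isla Perdida is 15:30 behind Tehran.
After 4 hours 40 minutes it is 5:46 AM in Tehran.
Shift by the zone difference: 5:46 AM − 15:30 = 2:16 PM on Aug 26 in Isla Perdida.

2:16 PM on August 26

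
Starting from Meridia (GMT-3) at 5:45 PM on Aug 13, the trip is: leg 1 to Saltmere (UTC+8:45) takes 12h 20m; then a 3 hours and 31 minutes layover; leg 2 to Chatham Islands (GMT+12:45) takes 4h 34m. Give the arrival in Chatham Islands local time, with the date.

5:55 AM on Aug 15

Convert departure to UTC: 5:45 PM + 3:00 = 8:45 PM UTC on Aug 13.
Add 12 hours and 20 minutes leg 1 → 9:05 AM UTC (Aug 14).
Add 3 hours 31 minutes layover in Saltmere → 12:36 PM UTC.
Add 4 hours and 34 minutes leg 2 → 5:10 PM UTC.
Chatham Islands is UTC+12:45, so local arrival = 5:10 PM + 12:45 = 5:55 AM on Aug 15.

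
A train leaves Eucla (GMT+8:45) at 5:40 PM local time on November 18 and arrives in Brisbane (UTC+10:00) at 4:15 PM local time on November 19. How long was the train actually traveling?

Departure in UTC: 5:40 PM − 8:45 = 8:55 AM on Nov 18.
Arrival in UTC: 4:15 PM − 10:00 = 6:15 AM on Nov 19.
Elapsed = 6:15 AM − 8:55 AM (+1 day) = 21 hours 20 minutes.

21 hours 20 minutes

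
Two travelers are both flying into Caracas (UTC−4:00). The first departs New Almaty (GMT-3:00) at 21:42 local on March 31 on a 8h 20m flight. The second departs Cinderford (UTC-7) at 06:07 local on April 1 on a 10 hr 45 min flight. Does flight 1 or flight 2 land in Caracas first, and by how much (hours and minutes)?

the first, by 14 hours 50 minutes

Flight 1 in UTC: 21:42 + 3:00 = 00:42 on Apr 1.
+8 hours and 20 minutes → arrive 09:02 UTC on Apr 1.
Flight 2 in UTC: 06:07 + 7:00 = 13:07 on Apr 1.
+10 hours and 45 minutes → arrive 23:52 UTC on Apr 1.
Flight 1 lands earlier by 14 hours 50 minutes.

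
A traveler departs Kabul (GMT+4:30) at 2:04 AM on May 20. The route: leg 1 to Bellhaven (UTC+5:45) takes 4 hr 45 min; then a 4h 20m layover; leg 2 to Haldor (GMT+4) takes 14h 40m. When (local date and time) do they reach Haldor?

Convert departure to UTC: 2:04 AM − 4:30 = 9:34 PM UTC on May 19.
Add 4 hours 45 minutes leg 1 → 2:19 AM UTC (May 20).
Add 4 hours and 20 minutes layover in Bellhaven → 6:39 AM UTC.
Add 14 hours 40 minutes leg 2 → 9:19 PM UTC.
Haldor is UTC+4:00, so local arrival = 9:19 PM + 4:00 = 1:19 AM on May 21.

1:19 AM on May 21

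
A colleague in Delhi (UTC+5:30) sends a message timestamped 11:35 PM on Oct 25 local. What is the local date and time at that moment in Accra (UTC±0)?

Accra is 5:30 behind Delhi.
Shift by the zone difference: 11:35 PM − 5:30 = 6:05 PM on Oct 25 in Accra.

6:05 PM on October 25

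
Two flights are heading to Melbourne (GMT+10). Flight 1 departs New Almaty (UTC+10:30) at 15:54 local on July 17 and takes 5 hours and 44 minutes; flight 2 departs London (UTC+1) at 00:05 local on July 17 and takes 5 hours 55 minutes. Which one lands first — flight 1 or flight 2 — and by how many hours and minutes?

the second, by 6 hours 8 minutes

Flight 1 in UTC: 15:54 − 10:30 = 05:24 on Jul 17.
+5 hours and 44 minutes → arrive 11:08 UTC on Jul 17.
Flight 2 in UTC: 00:05 − 1:00 = 23:05 on Jul 16.
+5 hours 55 minutes → arrive 05:00 UTC on Jul 17.
Flight 2 lands earlier by 6 hours 8 minutes.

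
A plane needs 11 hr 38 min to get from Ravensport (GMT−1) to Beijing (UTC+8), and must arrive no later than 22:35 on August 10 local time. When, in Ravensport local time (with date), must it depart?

01:57 on August 10

Target arrival in UTC: 22:35 − 8:00 = 14:35 on Aug 10.
Subtract 11 hours 38 minutes → departure 02:57 UTC on Aug 10.
Ravensport is UTC−1:00: 02:57 − 1:00 = 01:57 on Aug 10.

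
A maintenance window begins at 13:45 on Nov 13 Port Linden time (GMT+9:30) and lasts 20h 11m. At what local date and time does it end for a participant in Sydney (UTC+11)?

11:26 on November 14

Convert start to UTC: 13:45 − 9:30 = 04:15 UTC on Nov 13.
Add 20 hours 11 minutes duration → 00:26 UTC (Nov 14).
Sydney is UTC+11:00, so local end time = 00:26 + 11:00 = 11:26 on Nov 14.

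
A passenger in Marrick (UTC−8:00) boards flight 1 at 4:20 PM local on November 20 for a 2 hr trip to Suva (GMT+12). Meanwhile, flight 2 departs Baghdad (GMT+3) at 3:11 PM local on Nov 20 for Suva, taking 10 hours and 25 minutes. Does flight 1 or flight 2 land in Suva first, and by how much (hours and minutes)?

Flight 1 in UTC: 4:20 PM + 8:00 = 12:20 AM on Nov 21.
+2 hours → arrive 2:20 AM UTC on Nov 21.
Flight 2 in UTC: 3:11 PM − 3:00 = 12:11 PM on Nov 20.
+10 hours 25 minutes → arrive 10:36 PM UTC on Nov 20.
Flight 2 lands earlier by 3 hours 44 minutes.

the second, by 3 hours 44 minutes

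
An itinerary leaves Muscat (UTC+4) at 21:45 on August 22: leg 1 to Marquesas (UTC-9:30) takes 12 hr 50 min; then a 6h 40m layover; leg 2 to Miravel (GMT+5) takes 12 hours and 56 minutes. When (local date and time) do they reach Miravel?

Convert departure to UTC: 21:45 − 4:00 = 17:45 UTC on Aug 22.
Add 12 hours and 50 minutes leg 1 → 06:35 UTC (Aug 23).
Add 6 hours 40 minutes layover in Marquesas → 13:15 UTC.
Add 12 hours and 56 minutes leg 2 → 02:11 UTC (Aug 24).
Miravel is UTC+5:00, so local arrival = 02:11 + 5:00 = 07:11 on Aug 24.

07:11 on August 24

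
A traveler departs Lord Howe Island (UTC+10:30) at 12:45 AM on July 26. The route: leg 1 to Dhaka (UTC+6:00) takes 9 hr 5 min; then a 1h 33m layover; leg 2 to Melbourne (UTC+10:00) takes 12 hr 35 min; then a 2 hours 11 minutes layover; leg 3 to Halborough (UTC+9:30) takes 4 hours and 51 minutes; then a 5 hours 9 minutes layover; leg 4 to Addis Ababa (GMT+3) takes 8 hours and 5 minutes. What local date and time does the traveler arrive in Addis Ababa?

Convert departure to UTC: 12:45 AM − 10:30 = 2:15 PM UTC on Jul 25.
Add 9 hours 5 minutes leg 1 → 11:20 PM UTC.
Add 1 hour and 33 minutes layover in Dhaka → 12:53 AM UTC (Jul 26).
Add 12 hours 35 minutes leg 2 → 1:28 PM UTC.
Add 2 hours and 11 minutes layover in Melbourne → 3:39 PM UTC.
Add 4 hours 51 minutes leg 3 → 8:30 PM UTC.
Add 5 hours and 9 minutes layover in Halborough → 1:39 AM UTC (Jul 27).
Add 8 hours 5 minutes leg 4 → 9:44 AM UTC.
Addis Ababa is UTC+3:00, so local arrival = 9:44 AM + 3:00 = 12:44 PM on Jul 27.

12:44 PM on July 27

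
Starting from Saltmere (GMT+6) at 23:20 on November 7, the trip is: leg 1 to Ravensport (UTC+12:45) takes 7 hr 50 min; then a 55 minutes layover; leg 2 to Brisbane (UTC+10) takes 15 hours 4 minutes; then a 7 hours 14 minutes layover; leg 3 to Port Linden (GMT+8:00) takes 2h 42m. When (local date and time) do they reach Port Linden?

Convert departure to UTC: 23:20 − 6:00 = 17:20 UTC on Nov 7.
Add 7 hours and 50 minutes leg 1 → 01:10 UTC (Nov 8).
Add 55 minutes layover in Ravensport → 02:05 UTC.
Add 15 hours 4 minutes leg 2 → 17:09 UTC.
Add 7 hours and 14 minutes layover in Brisbane → 00:23 UTC (Nov 9).
Add 2 hours 42 minutes leg 3 → 03:05 UTC.
Port Linden is UTC+8:00, so local arrival = 03:05 + 8:00 = 11:05 on Nov 9.

11:05 on November 9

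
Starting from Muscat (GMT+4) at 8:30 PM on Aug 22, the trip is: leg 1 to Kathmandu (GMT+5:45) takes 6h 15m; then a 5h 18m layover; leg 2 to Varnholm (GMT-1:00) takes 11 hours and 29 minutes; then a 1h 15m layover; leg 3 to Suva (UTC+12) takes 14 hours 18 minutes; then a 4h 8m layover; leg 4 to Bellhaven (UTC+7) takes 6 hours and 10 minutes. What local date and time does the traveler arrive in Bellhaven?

12:23 AM on Aug 25

Convert departure to UTC: 8:30 PM − 4:00 = 4:30 PM UTC on Aug 22.
Add 6 hours 15 minutes leg 1 → 10:45 PM UTC.
Add 5 hours and 18 minutes layover in Kathmandu → 4:03 AM UTC (Aug 23).
Add 11 hours 29 minutes leg 2 → 3:32 PM UTC.
Add 1 hour 15 minutes layover in Varnholm → 4:47 PM UTC.
Add 14 hours 18 minutes leg 3 → 7:05 AM UTC (Aug 24).
Add 4 hours 8 minutes layover in Suva → 11:13 AM UTC.
Add 6 hours and 10 minutes leg 4 → 5:23 PM UTC.
Bellhaven is UTC+7:00, so local arrival = 5:23 PM + 7:00 = 12:23 AM on Aug 25.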